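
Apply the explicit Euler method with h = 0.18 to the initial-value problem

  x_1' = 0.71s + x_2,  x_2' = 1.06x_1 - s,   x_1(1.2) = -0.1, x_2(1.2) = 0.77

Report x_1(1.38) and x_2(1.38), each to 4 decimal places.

Euler on (x_1,x_2): x_1_{n+1} = x_1_n + h·x_1', x_2_{n+1} = x_2_n + h·x_2'.
1.200000: (-0.100000, 0.770000); f=(1.622000, -1.306000) → (0.191960, 0.534920)
(x_1(1.38), x_2(1.38)) ≈ (0.1920, 0.5349)

0.1920, 0.5349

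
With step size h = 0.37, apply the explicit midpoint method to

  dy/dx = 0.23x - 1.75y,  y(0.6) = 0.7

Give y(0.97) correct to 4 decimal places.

Midpoint: k1 = f(x_n, y_n); k2 = f(x_n + h/2, y_n + (h/2)·k1); y_{n+1} = y_n + h·k2.
x=0.600000, y=0.700000:
  k1 = f(0.600000, 0.700000) = -1.087000
  k2 = f(0.785000, 0.498905) = -0.692534
  y ← 0.700000 + 0.37·(-0.692534) = 0.443763
y(0.97) ≈ 0.4438

0.4438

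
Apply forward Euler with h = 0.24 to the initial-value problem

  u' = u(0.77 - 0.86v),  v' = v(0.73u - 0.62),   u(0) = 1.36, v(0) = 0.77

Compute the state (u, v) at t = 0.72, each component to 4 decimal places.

1.4045, 1.0096

Euler on (u,v): u_{n+1} = u_n + h·u', v_{n+1} = v_n + h·v'.
0.000000: (1.360000, 0.770000); f=(0.146608, 0.287056) → (1.395186, 0.838893)
0.240000: (1.395186, 0.838893); f=(0.067739, 0.334287) → (1.411443, 0.919122)
0.480000: (1.411443, 0.919122); f=(-0.028857, 0.377165) → (1.404517, 1.009642)
(u(0.72), v(0.72)) ≈ (1.4045, 1.0096)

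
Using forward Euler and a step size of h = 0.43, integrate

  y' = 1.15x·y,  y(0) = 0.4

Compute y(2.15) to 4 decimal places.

2.0954

Euler: y_{n+1} = y_n + h·f(x_n, y_n).
x=0.000000, y=0.400000: f=0.000000 → y ← 0.400000 + 0.43·0.000000 = 0.400000
x=0.430000, y=0.400000: f=0.197800 → y ← 0.400000 + 0.43·0.197800 = 0.485054
x=0.860000, y=0.485054: f=0.479718 → y ← 0.485054 + 0.43·0.479718 = 0.691333
x=1.290000, y=0.691333: f=1.025592 → y ← 0.691333 + 0.43·1.025592 = 1.132338
x=1.720000, y=1.132338: f=2.239764 → y ← 1.132338 + 0.43·2.239764 = 2.095436
y(2.15) ≈ 2.0954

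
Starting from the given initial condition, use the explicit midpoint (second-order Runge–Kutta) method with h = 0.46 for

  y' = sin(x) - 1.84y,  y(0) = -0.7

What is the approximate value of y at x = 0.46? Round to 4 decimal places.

-0.2534

Midpoint: k1 = f(x_n, y_n); k2 = f(x_n + h/2, y_n + (h/2)·k1); y_{n+1} = y_n + h·k2.
x=0.000000, y=-0.700000:
  k1 = f(0.000000, -0.700000) = 1.288000
  k2 = f(0.230000, -0.403760) = 0.970896
  y ← -0.700000 + 0.46·0.970896 = -0.253388
y(0.46) ≈ -0.2534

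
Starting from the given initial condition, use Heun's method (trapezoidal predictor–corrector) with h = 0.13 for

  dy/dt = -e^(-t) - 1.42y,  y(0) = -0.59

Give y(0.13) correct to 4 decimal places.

-0.6012

Heun: k1 = f(t_n, y_n); k2 = f(t_n + h, y_n + h·k1); y_{n+1} = y_n + (h/2)·(k1 + k2).
t=0.000000, y=-0.590000:
  k1 = f(0.000000, -0.590000) = -0.162200
  k2 = f(0.130000, -0.611086) = -0.010353
  y ← -0.590000 + (0.13/2)·(-0.162200 + (-0.010353)) = -0.601216
y(0.13) ≈ -0.6012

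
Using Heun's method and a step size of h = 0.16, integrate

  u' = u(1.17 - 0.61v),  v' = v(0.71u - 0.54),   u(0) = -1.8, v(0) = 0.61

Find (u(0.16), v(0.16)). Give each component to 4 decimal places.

Heun on (u,v): k1 = f(s_n, state_n); k2 = f(s_n + h, state_n + h·k1); state_{n+1} = state_n + (h/2)·(k1 + k2).
0.000000: (-1.800000, 0.610000)
  k1 = (-1.436220, -1.108980)
  predictor → (-2.029795, 0.432563)
  k2 = (-1.839271, -0.856975)
  → (-2.062039, 0.452724)
(u(0.16), v(0.16)) ≈ (-2.0620, 0.4527)

-2.0620, 0.4527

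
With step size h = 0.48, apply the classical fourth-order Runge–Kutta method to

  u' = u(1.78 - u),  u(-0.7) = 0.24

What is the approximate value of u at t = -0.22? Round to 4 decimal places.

RK4: k1 = f(t_n, u_n); k2 = f(t_n + h/2, u_n + (h/2)·k1); k3 = f(t_n + h/2, u_n + (h/2)·k2); k4 = f(t_n + h, u_n + h·k3); u_{n+1} = u_n + (h/6)·(k1 + 2k2 + 2k3 + k4).
t=-0.700000, u=0.240000:
  k1 = f(-0.700000, 0.240000) = 0.369600
  k2 = f(-0.460000, 0.328704) = 0.477047
  k3 = f(-0.460000, 0.354491) = 0.505330
  k4 = f(-0.220000, 0.482559) = 0.626091
  u ← 0.240000 + (0.48/6)·(k1 + 2k2 + 2k3 + k4) = 0.476836
u(-0.22) ≈ 0.4768

0.4768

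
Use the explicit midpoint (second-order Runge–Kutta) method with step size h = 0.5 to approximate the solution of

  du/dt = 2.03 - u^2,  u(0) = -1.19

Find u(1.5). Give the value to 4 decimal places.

Midpoint: k1 = f(t_n, u_n); k2 = f(t_n + h/2, u_n + (h/2)·k1); u_{n+1} = u_n + h·k2.
t=0.000000, u=-1.190000:
  k1 = f(0.000000, -1.190000) = 0.613900
  k2 = f(0.250000, -1.036525) = 0.955616
  u ← -1.190000 + 0.5·0.955616 = -0.712192
t=0.500000, u=-0.712192:
  k1 = f(0.500000, -0.712192) = 1.522783
  k2 = f(0.750000, -0.331496) = 1.920110
  u ← -0.712192 + 0.5·1.920110 = 0.247863
t=1.000000, u=0.247863:
  k1 = f(1.000000, 0.247863) = 1.968564
  k2 = f(1.250000, 0.740004) = 1.482394
  u ← 0.247863 + 0.5·1.482394 = 0.989060
u(1.5) ≈ 0.9891

0.9891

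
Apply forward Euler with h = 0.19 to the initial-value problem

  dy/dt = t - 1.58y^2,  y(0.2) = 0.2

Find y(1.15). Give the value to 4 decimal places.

Euler: y_{n+1} = y_n + h·f(t_n, y_n).
t=0.200000, y=0.200000: f=0.136800 → y ← 0.200000 + 0.19·0.136800 = 0.225992
t=0.390000, y=0.225992: f=0.309306 → y ← 0.225992 + 0.19·0.309306 = 0.284760
t=0.580000, y=0.284760: f=0.451880 → y ← 0.284760 + 0.19·0.451880 = 0.370617
t=0.770000, y=0.370617: f=0.552976 → y ← 0.370617 + 0.19·0.552976 = 0.475683
t=0.960000, y=0.475683: f=0.602487 → y ← 0.475683 + 0.19·0.602487 = 0.590155
y(1.15) ≈ 0.5902

0.5902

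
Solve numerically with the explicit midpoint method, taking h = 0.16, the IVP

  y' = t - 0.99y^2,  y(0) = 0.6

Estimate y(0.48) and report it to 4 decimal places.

0.5673

Midpoint: k1 = f(t_n, y_n); k2 = f(t_n + h/2, y_n + (h/2)·k1); y_{n+1} = y_n + h·k2.
t=0.000000, y=0.600000:
  k1 = f(0.000000, 0.600000) = -0.356400
  k2 = f(0.080000, 0.571488) = -0.243333
  y ← 0.600000 + 0.16·(-0.243333) = 0.561067
t=0.160000, y=0.561067:
  k1 = f(0.160000, 0.561067) = -0.151648
  k2 = f(0.240000, 0.548935) = -0.058316
  y ← 0.561067 + 0.16·(-0.058316) = 0.551736
t=0.320000, y=0.551736:
  k1 = f(0.320000, 0.551736) = 0.018631
  k2 = f(0.400000, 0.553227) = 0.097001
  y ← 0.551736 + 0.16·0.097001 = 0.567256
y(0.48) ≈ 0.5673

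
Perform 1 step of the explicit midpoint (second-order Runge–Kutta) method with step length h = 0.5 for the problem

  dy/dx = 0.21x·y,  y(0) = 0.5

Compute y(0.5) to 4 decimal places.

Midpoint: k1 = f(x_n, y_n); k2 = f(x_n + h/2, y_n + (h/2)·k1); y_{n+1} = y_n + h·k2.
x=0.000000, y=0.500000:
  k1 = f(0.000000, 0.500000) = 0.000000
  k2 = f(0.250000, 0.500000) = 0.026250
  y ← 0.500000 + 0.5·0.026250 = 0.513125
y(0.5) ≈ 0.5131

0.5131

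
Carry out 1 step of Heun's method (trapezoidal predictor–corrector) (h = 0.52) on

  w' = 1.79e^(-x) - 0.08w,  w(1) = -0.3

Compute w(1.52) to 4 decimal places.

Heun: k1 = f(x_n, w_n); k2 = f(x_n + h, w_n + h·k1); w_{n+1} = w_n + (h/2)·(k1 + k2).
x=1.000000, w=-0.300000:
  k1 = f(1.000000, -0.300000) = 0.682504
  k2 = f(1.520000, 0.054902) = 0.387102
  w ← -0.300000 + (0.52/2)·(0.682504 + 0.387102) = -0.021902
w(1.52) ≈ -0.0219

-0.0219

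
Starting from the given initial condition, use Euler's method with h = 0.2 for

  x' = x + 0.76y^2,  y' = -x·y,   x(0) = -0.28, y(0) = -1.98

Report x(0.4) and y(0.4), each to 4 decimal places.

Euler on (x,y): x_{n+1} = x_n + h·x', y_{n+1} = y_n + h·y'.
0.000000: (-0.280000, -1.980000); f=(2.699504, -0.554400) → (0.259901, -2.090880)
0.200000: (0.259901, -2.090880); f=(3.582453, 0.543421) → (0.976391, -1.982196)
(x(0.4), y(0.4)) ≈ (0.9764, -1.9822)

0.9764, -1.9822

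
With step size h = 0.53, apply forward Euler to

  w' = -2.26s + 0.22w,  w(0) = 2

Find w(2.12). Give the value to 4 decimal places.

Euler: w_{n+1} = w_n + h·f(s_n, w_n).
s=0.000000, w=2.000000: f=0.440000 → w ← 2.000000 + 0.53·0.440000 = 2.233200
s=0.530000, w=2.233200: f=-0.706496 → w ← 2.233200 + 0.53·(-0.706496) = 1.858757
s=1.060000, w=1.858757: f=-1.986673 → w ← 1.858757 + 0.53·(-1.986673) = 0.805820
s=1.590000, w=0.805820: f=-3.416120 → w ← 0.805820 + 0.53·(-3.416120) = -1.004723
w(2.12) ≈ -1.0047

-1.0047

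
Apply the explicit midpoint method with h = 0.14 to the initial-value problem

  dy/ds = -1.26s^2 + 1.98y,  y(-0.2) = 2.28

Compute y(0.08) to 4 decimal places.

3.9410

Midpoint: k1 = f(s_n, y_n); k2 = f(s_n + h/2, y_n + (h/2)·k1); y_{n+1} = y_n + h·k2.
s=-0.200000, y=2.280000:
  k1 = f(-0.200000, 2.280000) = 4.464000
  k2 = f(-0.130000, 2.592480) = 5.111816
  y ← 2.280000 + 0.14·5.111816 = 2.995654
s=-0.060000, y=2.995654:
  k1 = f(-0.060000, 2.995654) = 5.926860
  k2 = f(0.010000, 3.410534) = 6.752732
  y ← 2.995654 + 0.14·6.752732 = 3.941037
y(0.08) ≈ 3.9410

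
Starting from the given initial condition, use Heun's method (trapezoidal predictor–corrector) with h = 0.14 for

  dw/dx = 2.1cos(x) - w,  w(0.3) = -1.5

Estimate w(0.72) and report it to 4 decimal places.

Heun: k1 = f(x_n, w_n); k2 = f(x_n + h, w_n + h·k1); w_{n+1} = w_n + (h/2)·(k1 + k2).
x=0.300000, w=-1.500000:
  k1 = f(0.300000, -1.500000) = 3.506207
  k2 = f(0.440000, -1.009131) = 2.909110
  w ← -1.500000 + (0.14/2)·(3.506207 + 2.909110) = -1.050928
x=0.440000, w=-1.050928:
  k1 = f(0.440000, -1.050928) = 2.950906
  k2 = f(0.580000, -0.637801) = 2.394373
  w ← -1.050928 + (0.14/2)·(2.950906 + 2.394373) = -0.676758
x=0.580000, w=-0.676758:
  k1 = f(0.580000, -0.676758) = 2.433330
  k2 = f(0.720000, -0.336092) = 1.914884
  w ← -0.676758 + (0.14/2)·(2.433330 + 1.914884) = -0.372383
w(0.72) ≈ -0.3724

-0.3724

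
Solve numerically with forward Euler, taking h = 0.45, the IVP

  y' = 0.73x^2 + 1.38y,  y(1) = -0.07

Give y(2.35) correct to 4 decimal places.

Euler: y_{n+1} = y_n + h·f(x_n, y_n).
x=1.000000, y=-0.070000: f=0.633400 → y ← -0.070000 + 0.45·0.633400 = 0.215030
x=1.450000, y=0.215030: f=1.831566 → y ← 0.215030 + 0.45·1.831566 = 1.039235
x=1.900000, y=1.039235: f=4.069444 → y ← 1.039235 + 0.45·4.069444 = 2.870485
y(2.35) ≈ 2.8705

2.8705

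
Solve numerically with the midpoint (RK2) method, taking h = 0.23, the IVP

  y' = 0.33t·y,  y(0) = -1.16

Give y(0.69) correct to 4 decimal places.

Midpoint: k1 = f(t_n, y_n); k2 = f(t_n + h/2, y_n + (h/2)·k1); y_{n+1} = y_n + h·k2.
t=0.000000, y=-1.160000:
  k1 = f(0.000000, -1.160000) = 0.000000
  k2 = f(0.115000, -1.160000) = -0.044022
  y ← -1.160000 + 0.23·(-0.044022) = -1.170125
t=0.230000, y=-1.170125:
  k1 = f(0.230000, -1.170125) = -0.088812
  k2 = f(0.345000, -1.180338) = -0.134382
  y ← -1.170125 + 0.23·(-0.134382) = -1.201033
t=0.460000, y=-1.201033:
  k1 = f(0.460000, -1.201033) = -0.182317
  k2 = f(0.575000, -1.221999) = -0.231874
  y ← -1.201033 + 0.23·(-0.231874) = -1.254364
y(0.69) ≈ -1.2544

-1.2544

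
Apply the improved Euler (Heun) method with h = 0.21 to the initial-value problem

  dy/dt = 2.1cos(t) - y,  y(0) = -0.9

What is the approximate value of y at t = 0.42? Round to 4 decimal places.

0.0948

Heun: k1 = f(t_n, y_n); k2 = f(t_n + h, y_n + h·k1); y_{n+1} = y_n + (h/2)·(k1 + k2).
t=0.000000, y=-0.900000:
  k1 = f(0.000000, -0.900000) = 3.000000
  k2 = f(0.210000, -0.270000) = 2.323865
  y ← -0.900000 + (0.21/2)·(3.000000 + 2.323865) = -0.340994
t=0.210000, y=-0.340994:
  k1 = f(0.210000, -0.340994) = 2.394859
  k2 = f(0.420000, 0.161926) = 1.755561
  y ← -0.340994 + (0.21/2)·(2.394859 + 1.755561) = 0.094800
y(0.42) ≈ 0.0948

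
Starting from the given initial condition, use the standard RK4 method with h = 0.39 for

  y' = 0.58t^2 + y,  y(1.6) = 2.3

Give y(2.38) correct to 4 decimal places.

RK4: k1 = f(t_n, y_n); k2 = f(t_n + h/2, y_n + (h/2)·k1); k3 = f(t_n + h/2, y_n + (h/2)·k2); k4 = f(t_n + h, y_n + h·k3); y_{n+1} = y_n + (h/6)·(k1 + 2k2 + 2k3 + k4).
t=1.600000, y=2.300000:
  k1 = f(1.600000, 2.300000) = 3.784800
  k2 = f(1.795000, 3.038036) = 4.906810
  k3 = f(1.795000, 3.256828) = 5.125603
  k4 = f(1.990000, 4.298985) = 6.595843
  y ← 2.300000 + (0.39/6)·(k1 + 2k2 + 2k3 + k4) = 4.278955
t=1.990000, y=4.278955:
  k1 = f(1.990000, 4.278955) = 6.575813
  k2 = f(2.185000, 5.561239) = 8.330290
  k3 = f(2.185000, 5.903362) = 8.672412
  k4 = f(2.380000, 7.661196) = 10.946548
  y ← 4.278955 + (0.39/6)·(k1 + 2k2 + 2k3 + k4) = 7.628260
y(2.38) ≈ 7.6283

7.6283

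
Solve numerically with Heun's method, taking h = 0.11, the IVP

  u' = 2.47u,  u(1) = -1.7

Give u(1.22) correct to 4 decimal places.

Heun: k1 = f(s_n, u_n); k2 = f(s_n + h, u_n + h·k1); u_{n+1} = u_n + (h/2)·(k1 + k2).
s=1.000000, u=-1.700000:
  k1 = f(1.000000, -1.700000) = -4.199000
  k2 = f(1.110000, -2.161890) = -5.339868
  u ← -1.700000 + (0.11/2)·(-4.199000 + (-5.339868)) = -2.224638
s=1.110000, u=-2.224638:
  k1 = f(1.110000, -2.224638) = -5.494855
  k2 = f(1.220000, -2.829072) = -6.987807
  u ← -2.224638 + (0.11/2)·(-5.494855 + (-6.987807)) = -2.911184
u(1.22) ≈ -2.9112

-2.9112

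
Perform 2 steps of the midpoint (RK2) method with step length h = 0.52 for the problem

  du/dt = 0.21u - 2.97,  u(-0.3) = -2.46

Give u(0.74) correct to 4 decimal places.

Midpoint: k1 = f(t_n, u_n); k2 = f(t_n + h/2, u_n + (h/2)·k1); u_{n+1} = u_n + h·k2.
t=-0.300000, u=-2.460000:
  k1 = f(-0.300000, -2.460000) = -3.486600
  k2 = f(-0.040000, -3.366516) = -3.676968
  u ← -2.460000 + 0.52·(-3.676968) = -4.372024
t=0.220000, u=-4.372024:
  k1 = f(0.220000, -4.372024) = -3.888125
  k2 = f(0.480000, -5.382936) = -4.100417
  u ← -4.372024 + 0.52·(-4.100417) = -6.504240
u(0.74) ≈ -6.5042

-6.5042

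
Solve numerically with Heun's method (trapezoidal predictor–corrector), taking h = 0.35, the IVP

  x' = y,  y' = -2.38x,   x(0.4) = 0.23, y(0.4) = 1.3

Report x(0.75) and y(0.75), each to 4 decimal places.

Heun on (x,y): k1 = f(s_n, state_n); k2 = f(s_n + h, state_n + h·k1); state_{n+1} = state_n + (h/2)·(k1 + k2).
0.400000: (0.230000, 1.300000)
  k1 = (1.300000, -0.547400)
  predictor → (0.685000, 1.108410)
  k2 = (1.108410, -1.630300)
  → (0.651472, 0.918903)
(x(0.75), y(0.75)) ≈ (0.6515, 0.9189)

0.6515, 0.9189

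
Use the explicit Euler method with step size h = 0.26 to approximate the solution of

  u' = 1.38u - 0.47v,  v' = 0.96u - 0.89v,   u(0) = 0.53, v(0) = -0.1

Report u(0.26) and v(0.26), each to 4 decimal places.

0.7324, 0.0554

Euler on (u,v): u_{n+1} = u_n + h·u', v_{n+1} = v_n + h·v'.
0.000000: (0.530000, -0.100000); f=(0.778400, 0.597800) → (0.732384, 0.055428)
(u(0.26), v(0.26)) ≈ (0.7324, 0.0554)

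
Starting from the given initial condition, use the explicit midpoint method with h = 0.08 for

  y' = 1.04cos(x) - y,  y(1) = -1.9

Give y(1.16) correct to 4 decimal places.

-1.5475

Midpoint: k1 = f(x_n, y_n); k2 = f(x_n + h/2, y_n + (h/2)·k1); y_{n+1} = y_n + h·k2.
x=1.000000, y=-1.900000:
  k1 = f(1.000000, -1.900000) = 2.461914
  k2 = f(1.040000, -1.801523) = 2.327992
  y ← -1.900000 + 0.08·2.327992 = -1.713761
x=1.080000, y=-1.713761:
  k1 = f(1.080000, -1.713761) = 2.203942
  k2 = f(1.120000, -1.625603) = 2.078713
  y ← -1.713761 + 0.08·2.078713 = -1.547464
y(1.16) ≈ -1.5475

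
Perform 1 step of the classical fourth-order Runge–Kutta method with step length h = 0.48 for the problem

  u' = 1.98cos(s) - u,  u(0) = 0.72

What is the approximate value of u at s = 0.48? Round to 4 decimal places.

1.1679

RK4: k1 = f(s_n, u_n); k2 = f(s_n + h/2, u_n + (h/2)·k1); k3 = f(s_n + h/2, u_n + (h/2)·k2); k4 = f(s_n + h, u_n + h·k3); u_{n+1} = u_n + (h/6)·(k1 + 2k2 + 2k3 + k4).
s=0.000000, u=0.720000:
  k1 = f(0.000000, 0.720000) = 1.260000
  k2 = f(0.240000, 1.022400) = 0.900849
  k3 = f(0.240000, 0.936204) = 0.987045
  k4 = f(0.480000, 1.193782) = 0.562468
  u ← 0.720000 + (0.48/6)·(k1 + 2k2 + 2k3 + k4) = 1.167861
u(0.48) ≈ 1.1679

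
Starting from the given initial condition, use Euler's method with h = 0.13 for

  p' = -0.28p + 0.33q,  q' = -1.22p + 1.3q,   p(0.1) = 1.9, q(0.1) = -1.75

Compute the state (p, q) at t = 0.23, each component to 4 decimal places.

1.7558, -2.3471

Euler on (p,q): p_{n+1} = p_n + h·p', q_{n+1} = q_n + h·q'.
0.100000: (1.900000, -1.750000); f=(-1.109500, -4.593000) → (1.755765, -2.347090)
(p(0.23), q(0.23)) ≈ (1.7558, -2.3471)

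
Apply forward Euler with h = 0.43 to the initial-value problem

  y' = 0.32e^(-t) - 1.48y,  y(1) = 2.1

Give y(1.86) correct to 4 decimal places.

0.3290

Euler: y_{n+1} = y_n + h·f(t_n, y_n).
t=1.000000, y=2.100000: f=-2.990279 → y ← 2.100000 + 0.43·(-2.990279) = 0.814180
t=1.430000, y=0.814180: f=-1.128408 → y ← 0.814180 + 0.43·(-1.128408) = 0.328965
y(1.86) ≈ 0.3290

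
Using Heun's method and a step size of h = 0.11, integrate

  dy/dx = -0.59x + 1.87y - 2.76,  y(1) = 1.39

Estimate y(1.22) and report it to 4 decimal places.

1.1714

Heun: k1 = f(x_n, y_n); k2 = f(x_n + h, y_n + h·k1); y_{n+1} = y_n + (h/2)·(k1 + k2).
x=1.000000, y=1.390000:
  k1 = f(1.000000, 1.390000) = -0.750700
  k2 = f(1.110000, 1.307423) = -0.970019
  y ← 1.390000 + (0.11/2)·(-0.750700 + (-0.970019)) = 1.295360
x=1.110000, y=1.295360:
  k1 = f(1.110000, 1.295360) = -0.992576
  k2 = f(1.220000, 1.186177) = -1.261649
  y ← 1.295360 + (0.11/2)·(-0.992576 + (-1.261649)) = 1.171378
y(1.22) ≈ 1.1714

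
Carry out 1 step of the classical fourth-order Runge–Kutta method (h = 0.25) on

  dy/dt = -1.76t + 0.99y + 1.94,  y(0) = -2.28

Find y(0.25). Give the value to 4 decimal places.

RK4: k1 = f(t_n, y_n); k2 = f(t_n + h/2, y_n + (h/2)·k1); k3 = f(t_n + h/2, y_n + (h/2)·k2); k4 = f(t_n + h, y_n + h·k3); y_{n+1} = y_n + (h/6)·(k1 + 2k2 + 2k3 + k4).
t=0.000000, y=-2.280000:
  k1 = f(0.000000, -2.280000) = -0.317200
  k2 = f(0.125000, -2.319650) = -0.576453
  k3 = f(0.125000, -2.352057) = -0.608536
  k4 = f(0.250000, -2.432134) = -0.907813
  y ← -2.280000 + (0.25/6)·(k1 + 2k2 + 2k3 + k4) = -2.429791
y(0.25) ≈ -2.4298

-2.4298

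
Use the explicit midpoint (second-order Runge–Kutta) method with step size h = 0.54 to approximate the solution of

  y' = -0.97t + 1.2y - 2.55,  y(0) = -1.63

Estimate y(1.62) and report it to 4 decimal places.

Midpoint: k1 = f(t_n, y_n); k2 = f(t_n + h/2, y_n + (h/2)·k1); y_{n+1} = y_n + h·k2.
t=0.000000, y=-1.630000:
  k1 = f(0.000000, -1.630000) = -4.506000
  k2 = f(0.270000, -2.846620) = -6.227844
  y ← -1.630000 + 0.54·(-6.227844) = -4.993036
t=0.540000, y=-4.993036:
  k1 = f(0.540000, -4.993036) = -9.065443
  k2 = f(0.810000, -7.440705) = -12.264546
  y ← -4.993036 + 0.54·(-12.264546) = -11.615891
t=1.080000, y=-11.615891:
  k1 = f(1.080000, -11.615891) = -17.536669
  k2 = f(1.350000, -16.350791) = -23.480450
  y ← -11.615891 + 0.54·(-23.480450) = -24.295334
y(1.62) ≈ -24.2953

-24.2953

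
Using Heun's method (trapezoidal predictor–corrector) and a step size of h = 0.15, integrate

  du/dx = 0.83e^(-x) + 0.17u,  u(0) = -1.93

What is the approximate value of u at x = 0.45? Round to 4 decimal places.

-1.7692

Heun: k1 = f(x_n, u_n); k2 = f(x_n + h, u_n + h·k1); u_{n+1} = u_n + (h/2)·(k1 + k2).
x=0.000000, u=-1.930000:
  k1 = f(0.000000, -1.930000) = 0.501900
  k2 = f(0.150000, -1.854715) = 0.399086
  u ← -1.930000 + (0.15/2)·(0.501900 + 0.399086) = -1.862426
x=0.150000, u=-1.862426:
  k1 = f(0.150000, -1.862426) = 0.397775
  k2 = f(0.300000, -1.802760) = 0.308410
  u ← -1.862426 + (0.15/2)·(0.397775 + 0.308410) = -1.809462
x=0.300000, u=-1.809462:
  k1 = f(0.300000, -1.809462) = 0.307271
  k2 = f(0.450000, -1.763372) = 0.229458
  u ← -1.809462 + (0.15/2)·(0.307271 + 0.229458) = -1.769208
u(0.45) ≈ -1.7692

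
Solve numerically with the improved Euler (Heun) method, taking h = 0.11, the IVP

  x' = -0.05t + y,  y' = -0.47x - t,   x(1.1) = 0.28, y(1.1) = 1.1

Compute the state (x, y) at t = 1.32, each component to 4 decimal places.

0.4769, 0.7938

Heun on (x,y): k1 = f(t_n, state_n); k2 = f(t_n + h, state_n + h·k1); state_{n+1} = state_n + (h/2)·(k1 + k2).
1.100000: (0.280000, 1.100000)
  k1 = (1.045000, -1.231600)
  predictor → (0.394950, 0.964524)
  k2 = (0.904024, -1.395627)
  → (0.387196, 0.955503)
1.210000: (0.387196, 0.955503)
  k1 = (0.895003, -1.391982)
  predictor → (0.485647, 0.802384)
  k2 = (0.736384, -1.548254)
  → (0.476923, 0.793790)
(x(1.32), y(1.32)) ≈ (0.4769, 0.7938)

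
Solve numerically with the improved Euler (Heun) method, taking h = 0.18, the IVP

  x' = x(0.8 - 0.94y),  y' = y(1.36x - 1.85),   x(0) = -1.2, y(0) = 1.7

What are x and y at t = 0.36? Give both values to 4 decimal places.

-1.1640, 0.5666

Heun on (x,y): k1 = f(t_n, state_n); k2 = f(t_n + h, state_n + h·k1); state_{n+1} = state_n + (h/2)·(k1 + k2).
0.000000: (-1.200000, 1.700000)
  k1 = (0.957600, -5.919400)
  predictor → (-1.027632, 0.634508)
  k2 = (-0.209187, -2.060615)
  → (-1.132643, 0.981799)
0.180000: (-1.132643, 0.981799)
  k1 = (0.139191, -3.328684)
  predictor → (-1.107588, 0.382635)
  k2 = (-0.487696, -1.284247)
  → (-1.164008, 0.566635)
(x(0.36), y(0.36)) ≈ (-1.1640, 0.5666)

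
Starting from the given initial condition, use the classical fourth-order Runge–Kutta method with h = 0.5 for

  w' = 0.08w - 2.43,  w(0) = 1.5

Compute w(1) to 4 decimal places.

RK4: k1 = f(x_n, w_n); k2 = f(x_n + h/2, w_n + (h/2)·k1); k3 = f(x_n + h/2, w_n + (h/2)·k2); k4 = f(x_n + h, w_n + h·k3); w_{n+1} = w_n + (h/6)·(k1 + 2k2 + 2k3 + k4).
x=0.000000, w=1.500000:
  k1 = f(0.000000, 1.500000) = -2.310000
  k2 = f(0.250000, 0.922500) = -2.356200
  k3 = f(0.250000, 0.910950) = -2.357124
  k4 = f(0.500000, 0.321438) = -2.404285
  w ← 1.500000 + (0.5/6)·(k1 + 2k2 + 2k3 + k4) = 0.321589
x=0.500000, w=0.321589:
  k1 = f(0.500000, 0.321589) = -2.404273
  k2 = f(0.750000, -0.279479) = -2.452358
  k3 = f(0.750000, -0.291501) = -2.453320
  k4 = f(1.000000, -0.905071) = -2.502406
  w ← 0.321589 + (0.5/6)·(k1 + 2k2 + 2k3 + k4) = -0.904914
w(1) ≈ -0.9049

-0.9049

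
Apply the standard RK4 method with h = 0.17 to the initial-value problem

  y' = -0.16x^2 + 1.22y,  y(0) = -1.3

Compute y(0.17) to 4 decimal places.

-1.5999

RK4: k1 = f(x_n, y_n); k2 = f(x_n + h/2, y_n + (h/2)·k1); k3 = f(x_n + h/2, y_n + (h/2)·k2); k4 = f(x_n + h, y_n + h·k3); y_{n+1} = y_n + (h/6)·(k1 + 2k2 + 2k3 + k4).
x=0.000000, y=-1.300000:
  k1 = f(0.000000, -1.300000) = -1.586000
  k2 = f(0.085000, -1.434810) = -1.751624
  k3 = f(0.085000, -1.448888) = -1.768799
  k4 = f(0.170000, -1.600696) = -1.957473
  y ← -1.300000 + (0.17/6)·(k1 + 2k2 + 2k3 + k4) = -1.599889
y(0.17) ≈ -1.5999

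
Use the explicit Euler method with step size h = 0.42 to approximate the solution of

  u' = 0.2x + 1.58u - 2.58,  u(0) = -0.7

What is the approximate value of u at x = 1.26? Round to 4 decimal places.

-8.9788

Euler: u_{n+1} = u_n + h·f(x_n, u_n).
x=0.000000, u=-0.700000: f=-3.686000 → u ← -0.700000 + 0.42·(-3.686000) = -2.248120
x=0.420000, u=-2.248120: f=-6.048030 → u ← -2.248120 + 0.42·(-6.048030) = -4.788292
x=0.840000, u=-4.788292: f=-9.977502 → u ← -4.788292 + 0.42·(-9.977502) = -8.978843
u(1.26) ≈ -8.9788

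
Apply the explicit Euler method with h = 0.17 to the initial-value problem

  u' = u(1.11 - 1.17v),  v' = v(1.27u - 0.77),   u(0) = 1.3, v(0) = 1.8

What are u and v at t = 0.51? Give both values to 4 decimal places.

0.6167, 2.3959

Euler on (u,v): u_{n+1} = u_n + h·u', v_{n+1} = v_n + h·v'.
0.000000: (1.300000, 1.800000); f=(-1.294800, 1.585800) → (1.079884, 2.069586)
0.170000: (1.079884, 2.069586); f=(-1.416177, 1.244758) → (0.839134, 2.281195)
0.340000: (0.839134, 2.281195); f=(-1.308208, 0.674550) → (0.616739, 2.395868)
(u(0.51), v(0.51)) ≈ (0.6167, 2.3959)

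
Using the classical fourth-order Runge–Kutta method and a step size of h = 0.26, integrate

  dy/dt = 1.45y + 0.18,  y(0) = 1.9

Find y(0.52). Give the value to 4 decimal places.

4.1777

RK4: k1 = f(t_n, y_n); k2 = f(t_n + h/2, y_n + (h/2)·k1); k3 = f(t_n + h/2, y_n + (h/2)·k2); k4 = f(t_n + h, y_n + h·k3); y_{n+1} = y_n + (h/6)·(k1 + 2k2 + 2k3 + k4).
t=0.000000, y=1.900000:
  k1 = f(0.000000, 1.900000) = 2.935000
  k2 = f(0.130000, 2.281550) = 3.488247
  k3 = f(0.130000, 2.353472) = 3.592535
  k4 = f(0.260000, 2.834059) = 4.289386
  y ← 1.900000 + (0.26/6)·(k1 + 2k2 + 2k3 + k4) = 2.826724
t=0.260000, y=2.826724:
  k1 = f(0.260000, 2.826724) = 4.278751
  k2 = f(0.390000, 3.382962) = 5.085295
  k3 = f(0.390000, 3.487813) = 5.237329
  k4 = f(0.520000, 4.188430) = 6.253223
  y ← 2.826724 + (0.26/6)·(k1 + 2k2 + 2k3 + k4) = 4.177737
y(0.52) ≈ 4.1777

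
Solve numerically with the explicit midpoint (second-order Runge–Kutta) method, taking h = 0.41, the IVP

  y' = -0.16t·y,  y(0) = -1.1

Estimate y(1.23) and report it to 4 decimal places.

Midpoint: k1 = f(t_n, y_n); k2 = f(t_n + h/2, y_n + (h/2)·k1); y_{n+1} = y_n + h·k2.
t=0.000000, y=-1.100000:
  k1 = f(0.000000, -1.100000) = 0.000000
  k2 = f(0.205000, -1.100000) = 0.036080
  y ← -1.100000 + 0.41·0.036080 = -1.085207
t=0.410000, y=-1.085207:
  k1 = f(0.410000, -1.085207) = 0.071190
  k2 = f(0.615000, -1.070613) = 0.105348
  y ← -1.085207 + 0.41·0.105348 = -1.042014
t=0.820000, y=-1.042014:
  k1 = f(0.820000, -1.042014) = 0.136712
  k2 = f(1.025000, -1.013988) = 0.166294
  y ← -1.042014 + 0.41·0.166294 = -0.973834
y(1.23) ≈ -0.9738

-0.9738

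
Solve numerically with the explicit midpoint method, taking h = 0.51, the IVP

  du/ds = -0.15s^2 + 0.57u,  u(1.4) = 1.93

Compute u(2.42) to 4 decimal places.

Midpoint: k1 = f(s_n, u_n); k2 = f(s_n + h/2, u_n + (h/2)·k1); u_{n+1} = u_n + h·k2.
s=1.400000, u=1.930000:
  k1 = f(1.400000, 1.930000) = 0.806100
  k2 = f(1.655000, 2.135555) = 0.806413
  u ← 1.930000 + 0.51·0.806413 = 2.341271
s=1.910000, u=2.341271:
  k1 = f(1.910000, 2.341271) = 0.787309
  k2 = f(2.165000, 2.542034) = 0.745876
  u ← 2.341271 + 0.51·0.745876 = 2.721667
u(2.42) ≈ 2.7217

2.7217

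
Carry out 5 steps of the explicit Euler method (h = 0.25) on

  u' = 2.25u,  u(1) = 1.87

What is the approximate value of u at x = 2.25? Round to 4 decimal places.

17.4157

Euler: u_{n+1} = u_n + h·f(x_n, u_n).
x=1.000000, u=1.870000: f=4.207500 → u ← 1.870000 + 0.25·4.207500 = 2.921875
x=1.250000, u=2.921875: f=6.574219 → u ← 2.921875 + 0.25·6.574219 = 4.565430
x=1.500000, u=4.565430: f=10.272217 → u ← 4.565430 + 0.25·10.272217 = 7.133484
x=1.750000, u=7.133484: f=16.050339 → u ← 7.133484 + 0.25·16.050339 = 11.146069
x=2.000000, u=11.146069: f=25.078654 → u ← 11.146069 + 0.25·25.078654 = 17.415732
u(2.25) ≈ 17.4157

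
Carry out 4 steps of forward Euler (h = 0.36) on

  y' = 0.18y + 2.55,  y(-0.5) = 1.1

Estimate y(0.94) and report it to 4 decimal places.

5.4586

Euler: y_{n+1} = y_n + h·f(t_n, y_n).
t=-0.500000, y=1.100000: f=2.748000 → y ← 1.100000 + 0.36·2.748000 = 2.089280
t=-0.140000, y=2.089280: f=2.926070 → y ← 2.089280 + 0.36·2.926070 = 3.142665
t=0.220000, y=3.142665: f=3.115680 → y ← 3.142665 + 0.36·3.115680 = 4.264310
t=0.580000, y=4.264310: f=3.317576 → y ← 4.264310 + 0.36·3.317576 = 5.458637
y(0.94) ≈ 5.4586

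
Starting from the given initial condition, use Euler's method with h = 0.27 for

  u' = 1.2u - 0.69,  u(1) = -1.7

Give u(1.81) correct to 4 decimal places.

Euler: u_{n+1} = u_n + h·f(t_n, u_n).
t=1.000000, u=-1.700000: f=-2.730000 → u ← -1.700000 + 0.27·(-2.730000) = -2.437100
t=1.270000, u=-2.437100: f=-3.614520 → u ← -2.437100 + 0.27·(-3.614520) = -3.413020
t=1.540000, u=-3.413020: f=-4.785624 → u ← -3.413020 + 0.27·(-4.785624) = -4.705139
u(1.81) ≈ -4.7051

-4.7051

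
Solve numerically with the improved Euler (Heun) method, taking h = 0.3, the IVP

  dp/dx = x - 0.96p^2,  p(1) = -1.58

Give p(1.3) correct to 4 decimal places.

-2.1699

Heun: k1 = f(x_n, p_n); k2 = f(x_n + h, p_n + h·k1); p_{n+1} = p_n + (h/2)·(k1 + k2).
x=1.000000, p=-1.580000:
  k1 = f(1.000000, -1.580000) = -1.396544
  k2 = f(1.300000, -1.998963) = -2.536020
  p ← -1.580000 + (0.3/2)·(-1.396544 + (-2.536020)) = -2.169885
p(1.3) ≈ -2.1699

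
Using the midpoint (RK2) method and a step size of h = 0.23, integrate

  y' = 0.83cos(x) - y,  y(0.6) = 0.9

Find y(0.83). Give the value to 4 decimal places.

0.8428

Midpoint: k1 = f(x_n, y_n); k2 = f(x_n + h/2, y_n + (h/2)·k1); y_{n+1} = y_n + h·k2.
x=0.600000, y=0.900000:
  k1 = f(0.600000, 0.900000) = -0.214971
  k2 = f(0.715000, 0.875278) = -0.248551
  y ← 0.900000 + 0.23·(-0.248551) = 0.842833
y(0.83) ≈ 0.8428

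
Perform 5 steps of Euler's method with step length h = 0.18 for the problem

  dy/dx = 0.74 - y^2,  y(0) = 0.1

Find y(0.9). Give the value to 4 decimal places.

0.6365

Euler: y_{n+1} = y_n + h·f(x_n, y_n).
x=0.000000, y=0.100000: f=0.730000 → y ← 0.100000 + 0.18·0.730000 = 0.231400
x=0.180000, y=0.231400: f=0.686454 → y ← 0.231400 + 0.18·0.686454 = 0.354962
x=0.360000, y=0.354962: f=0.614002 → y ← 0.354962 + 0.18·0.614002 = 0.465482
x=0.540000, y=0.465482: f=0.523326 → y ← 0.465482 + 0.18·0.523326 = 0.559681
x=0.720000, y=0.559681: f=0.426757 → y ← 0.559681 + 0.18·0.426757 = 0.636497
y(0.9) ≈ 0.6365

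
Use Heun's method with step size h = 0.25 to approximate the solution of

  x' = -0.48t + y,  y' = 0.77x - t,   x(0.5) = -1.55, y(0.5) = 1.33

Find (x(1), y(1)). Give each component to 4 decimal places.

Heun on (x,y): k1 = f(t_n, state_n); k2 = f(t_n + h, state_n + h·k1); state_{n+1} = state_n + (h/2)·(k1 + k2).
0.500000: (-1.550000, 1.330000)
  k1 = (1.090000, -1.693500)
  predictor → (-1.277500, 0.906625)
  k2 = (0.546625, -1.733675)
  → (-1.345422, 0.901603)
0.750000: (-1.345422, 0.901603)
  k1 = (0.541603, -1.785975)
  predictor → (-1.210021, 0.455109)
  k2 = (-0.024891, -1.931716)
  → (-1.280833, 0.436892)
(x(1), y(1)) ≈ (-1.2808, 0.4369)

-1.2808, 0.4369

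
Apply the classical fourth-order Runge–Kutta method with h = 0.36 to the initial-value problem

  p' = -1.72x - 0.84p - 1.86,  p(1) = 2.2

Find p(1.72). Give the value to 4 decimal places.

RK4: k1 = f(x_n, p_n); k2 = f(x_n + h/2, p_n + (h/2)·k1); k3 = f(x_n + h/2, p_n + (h/2)·k2); k4 = f(x_n + h, p_n + h·k3); p_{n+1} = p_n + (h/6)·(k1 + 2k2 + 2k3 + k4).
x=1.000000, p=2.200000:
  k1 = f(1.000000, 2.200000) = -5.428000
  k2 = f(1.180000, 1.222960) = -4.916886
  k3 = f(1.180000, 1.314960) = -4.994167
  k4 = f(1.360000, 0.402100) = -4.536964
  p ← 2.200000 + (0.36/6)·(k1 + 2k2 + 2k3 + k4) = 0.412776
x=1.360000, p=0.412776:
  k1 = f(1.360000, 0.412776) = -4.545932
  k2 = f(1.540000, -0.405492) = -4.168187
  k3 = f(1.540000, -0.337498) = -4.225302
  k4 = f(1.720000, -1.108333) = -3.887400
  p ← 0.412776 + (0.36/6)·(k1 + 2k2 + 2k3 + k4) = -1.100443
p(1.72) ≈ -1.1004

-1.1004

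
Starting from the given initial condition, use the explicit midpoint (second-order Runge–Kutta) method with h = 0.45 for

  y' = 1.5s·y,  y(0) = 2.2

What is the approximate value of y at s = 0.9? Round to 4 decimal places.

Midpoint: k1 = f(s_n, y_n); k2 = f(s_n + h/2, y_n + (h/2)·k1); y_{n+1} = y_n + h·k2.
s=0.000000, y=2.200000:
  k1 = f(0.000000, 2.200000) = 0.000000
  k2 = f(0.225000, 2.200000) = 0.742500
  y ← 2.200000 + 0.45·0.742500 = 2.534125
s=0.450000, y=2.534125:
  k1 = f(0.450000, 2.534125) = 1.710534
  k2 = f(0.675000, 2.918995) = 2.955483
  y ← 2.534125 + 0.45·2.955483 = 3.864092
y(0.9) ≈ 3.8641

3.8641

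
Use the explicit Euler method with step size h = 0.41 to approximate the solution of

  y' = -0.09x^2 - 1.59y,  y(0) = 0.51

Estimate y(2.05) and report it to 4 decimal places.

-0.1193

Euler: y_{n+1} = y_n + h·f(x_n, y_n).
x=0.000000, y=0.510000: f=-0.810900 → y ← 0.510000 + 0.41·(-0.810900) = 0.177531
x=0.410000, y=0.177531: f=-0.297403 → y ← 0.177531 + 0.41·(-0.297403) = 0.055596
x=0.820000, y=0.055596: f=-0.148913 → y ← 0.055596 + 0.41·(-0.148913) = -0.005459
x=1.230000, y=-0.005459: f=-0.127482 → y ← -0.005459 + 0.41·(-0.127482) = -0.057726
x=1.640000, y=-0.057726: f=-0.150279 → y ← -0.057726 + 0.41·(-0.150279) = -0.119341
y(2.05) ≈ -0.1193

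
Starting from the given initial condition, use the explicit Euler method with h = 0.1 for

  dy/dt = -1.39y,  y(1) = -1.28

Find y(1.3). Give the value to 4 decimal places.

-0.8170

Euler: y_{n+1} = y_n + h·f(t_n, y_n).
t=1.000000, y=-1.280000: f=1.779200 → y ← -1.280000 + 0.1·1.779200 = -1.102080
t=1.100000, y=-1.102080: f=1.531891 → y ← -1.102080 + 0.1·1.531891 = -0.948891
t=1.200000, y=-0.948891: f=1.318958 → y ← -0.948891 + 0.1·1.318958 = -0.816995
y(1.3) ≈ -0.8170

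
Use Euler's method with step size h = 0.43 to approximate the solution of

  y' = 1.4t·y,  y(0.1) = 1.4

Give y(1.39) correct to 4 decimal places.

3.0893

Euler: y_{n+1} = y_n + h·f(t_n, y_n).
t=0.100000, y=1.400000: f=0.196000 → y ← 1.400000 + 0.43·0.196000 = 1.484280
t=0.530000, y=1.484280: f=1.101336 → y ← 1.484280 + 0.43·1.101336 = 1.957854
t=0.960000, y=1.957854: f=2.631356 → y ← 1.957854 + 0.43·2.631356 = 3.089338
y(1.39) ≈ 3.0893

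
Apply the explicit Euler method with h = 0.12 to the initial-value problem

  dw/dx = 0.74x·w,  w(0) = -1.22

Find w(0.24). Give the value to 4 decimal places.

Euler: w_{n+1} = w_n + h·f(x_n, w_n).
x=0.000000, w=-1.220000: f=0.000000 → w ← -1.220000 + 0.12·0.000000 = -1.220000
x=0.120000, w=-1.220000: f=-0.108336 → w ← -1.220000 + 0.12·(-0.108336) = -1.233000
w(0.24) ≈ -1.2330

-1.2330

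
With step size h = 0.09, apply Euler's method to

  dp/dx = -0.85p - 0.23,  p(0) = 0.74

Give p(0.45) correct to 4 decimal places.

0.4082

Euler: p_{n+1} = p_n + h·f(x_n, p_n).
x=0.000000, p=0.740000: f=-0.859000 → p ← 0.740000 + 0.09·(-0.859000) = 0.662690
x=0.090000, p=0.662690: f=-0.793287 → p ← 0.662690 + 0.09·(-0.793287) = 0.591294
x=0.180000, p=0.591294: f=-0.732600 → p ← 0.591294 + 0.09·(-0.732600) = 0.525360
x=0.270000, p=0.525360: f=-0.676556 → p ← 0.525360 + 0.09·(-0.676556) = 0.464470
x=0.360000, p=0.464470: f=-0.624800 → p ← 0.464470 + 0.09·(-0.624800) = 0.408238
p(0.45) ≈ 0.4082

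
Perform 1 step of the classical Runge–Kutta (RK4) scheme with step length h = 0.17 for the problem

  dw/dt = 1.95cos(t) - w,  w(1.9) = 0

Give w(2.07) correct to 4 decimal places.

RK4: k1 = f(t_n, w_n); k2 = f(t_n + h/2, w_n + (h/2)·k1); k3 = f(t_n + h/2, w_n + (h/2)·k2); k4 = f(t_n + h, w_n + h·k3); w_{n+1} = w_n + (h/6)·(k1 + 2k2 + 2k3 + k4).
t=1.900000, w=0.000000:
  k1 = f(1.900000, 0.000000) = -0.630415
  k2 = f(1.985000, -0.053585) = -0.731214
  k3 = f(1.985000, -0.062153) = -0.722646
  k4 = f(2.070000, -0.122850) = -0.810667
  w ← 0.000000 + (0.17/6)·(k1 + 2k2 + 2k3 + k4) = -0.123216
w(2.07) ≈ -0.1232

-0.1232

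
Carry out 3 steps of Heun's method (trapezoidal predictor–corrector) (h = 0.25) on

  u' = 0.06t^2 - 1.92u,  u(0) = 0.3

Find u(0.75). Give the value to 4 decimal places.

0.0836

Heun: k1 = f(t_n, u_n); k2 = f(t_n + h, u_n + h·k1); u_{n+1} = u_n + (h/2)·(k1 + k2).
t=0.000000, u=0.300000:
  k1 = f(0.000000, 0.300000) = -0.576000
  k2 = f(0.250000, 0.156000) = -0.295770
  u ← 0.300000 + (0.25/2)·(-0.576000 + (-0.295770)) = 0.191029
t=0.250000, u=0.191029:
  k1 = f(0.250000, 0.191029) = -0.363025
  k2 = f(0.500000, 0.100272) = -0.177523
  u ← 0.191029 + (0.25/2)·(-0.363025 + (-0.177523)) = 0.123460
t=0.500000, u=0.123460:
  k1 = f(0.500000, 0.123460) = -0.222044
  k2 = f(0.750000, 0.067949) = -0.096713
  u ← 0.123460 + (0.25/2)·(-0.222044 + (-0.096713)) = 0.083616
u(0.75) ≈ 0.0836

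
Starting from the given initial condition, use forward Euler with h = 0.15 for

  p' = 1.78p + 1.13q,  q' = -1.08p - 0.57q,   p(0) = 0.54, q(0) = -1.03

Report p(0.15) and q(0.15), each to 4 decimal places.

0.5096, -1.0294

Euler on (p,q): p_{n+1} = p_n + h·p', q_{n+1} = q_n + h·q'.
0.000000: (0.540000, -1.030000); f=(-0.202700, 0.003900) → (0.509595, -1.029415)
(p(0.15), q(0.15)) ≈ (0.5096, -1.0294)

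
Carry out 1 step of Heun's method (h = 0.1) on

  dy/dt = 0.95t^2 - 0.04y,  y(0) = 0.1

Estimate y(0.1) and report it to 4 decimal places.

Heun: k1 = f(t_n, y_n); k2 = f(t_n + h, y_n + h·k1); y_{n+1} = y_n + (h/2)·(k1 + k2).
t=0.000000, y=0.100000:
  k1 = f(0.000000, 0.100000) = -0.004000
  k2 = f(0.100000, 0.099600) = 0.005516
  y ← 0.100000 + (0.1/2)·(-0.004000 + 0.005516) = 0.100076
y(0.1) ≈ 0.1001

0.1001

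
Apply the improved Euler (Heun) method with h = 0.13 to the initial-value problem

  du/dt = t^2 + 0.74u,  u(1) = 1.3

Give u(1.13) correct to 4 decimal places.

Heun: k1 = f(t_n, u_n); k2 = f(t_n + h, u_n + h·k1); u_{n+1} = u_n + (h/2)·(k1 + k2).
t=1.000000, u=1.300000:
  k1 = f(1.000000, 1.300000) = 1.962000
  k2 = f(1.130000, 1.555060) = 2.427644
  u ← 1.300000 + (0.13/2)·(1.962000 + 2.427644) = 1.585327
u(1.13) ≈ 1.5853

1.5853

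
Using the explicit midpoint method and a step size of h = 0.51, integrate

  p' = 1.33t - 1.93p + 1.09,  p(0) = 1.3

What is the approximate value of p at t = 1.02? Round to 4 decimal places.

1.1838

Midpoint: k1 = f(t_n, p_n); k2 = f(t_n + h/2, p_n + (h/2)·k1); p_{n+1} = p_n + h·k2.
t=0.000000, p=1.300000:
  k1 = f(0.000000, 1.300000) = -1.419000
  k2 = f(0.255000, 0.938155) = -0.381489
  p ← 1.300000 + 0.51·(-0.381489) = 1.105441
t=0.510000, p=1.105441:
  k1 = f(0.510000, 1.105441) = -0.365200
  k2 = f(0.765000, 1.012314) = 0.153683
  p ← 1.105441 + 0.51·0.153683 = 1.183819
p(1.02) ≈ 1.1838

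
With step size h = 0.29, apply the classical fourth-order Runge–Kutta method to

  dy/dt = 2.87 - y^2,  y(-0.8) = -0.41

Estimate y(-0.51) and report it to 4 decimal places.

RK4: k1 = f(t_n, y_n); k2 = f(t_n + h/2, y_n + (h/2)·k1); k3 = f(t_n + h/2, y_n + (h/2)·k2); k4 = f(t_n + h, y_n + h·k3); y_{n+1} = y_n + (h/6)·(k1 + 2k2 + 2k3 + k4).
t=-0.800000, y=-0.410000:
  k1 = f(-0.800000, -0.410000) = 2.701900
  k2 = f(-0.655000, -0.018224) = 2.869668
  k3 = f(-0.655000, 0.006102) = 2.869963
  k4 = f(-0.510000, 0.422289) = 2.691672
  y ← -0.410000 + (0.29/6)·(k1 + 2k2 + 2k3 + k4) = 0.405520
y(-0.51) ≈ 0.4055

0.4055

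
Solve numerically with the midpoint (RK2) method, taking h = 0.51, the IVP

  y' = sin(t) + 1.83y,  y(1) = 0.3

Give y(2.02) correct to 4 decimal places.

Midpoint: k1 = f(t_n, y_n); k2 = f(t_n + h/2, y_n + (h/2)·k1); y_{n+1} = y_n + h·k2.
t=1.000000, y=0.300000:
  k1 = f(1.000000, 0.300000) = 1.390471
  k2 = f(1.255000, 0.654570) = 2.148413
  y ← 0.300000 + 0.51·2.148413 = 1.395690
t=1.510000, y=1.395690:
  k1 = f(1.510000, 1.395690) = 3.552266
  k2 = f(1.765000, 2.301518) = 5.192980
  y ← 1.395690 + 0.51·5.192980 = 4.044110
y(2.02) ≈ 4.0441

4.0441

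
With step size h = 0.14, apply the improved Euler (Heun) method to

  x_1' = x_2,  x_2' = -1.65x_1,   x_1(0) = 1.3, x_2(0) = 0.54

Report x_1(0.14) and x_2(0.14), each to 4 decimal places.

1.3546, 0.2310

Heun on (x_1,x_2): k1 = f(x_n, state_n); k2 = f(x_n + h, state_n + h·k1); state_{n+1} = state_n + (h/2)·(k1 + k2).
0.000000: (1.300000, 0.540000)
  k1 = (0.540000, -2.145000)
  predictor → (1.375600, 0.239700)
  k2 = (0.239700, -2.269740)
  → (1.354579, 0.230968)
(x_1(0.14), x_2(0.14)) ≈ (1.3546, 0.2310)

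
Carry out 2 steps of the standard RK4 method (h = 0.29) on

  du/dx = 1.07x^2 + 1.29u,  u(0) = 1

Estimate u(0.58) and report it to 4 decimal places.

RK4: k1 = f(x_n, u_n); k2 = f(x_n + h/2, u_n + (h/2)·k1); k3 = f(x_n + h/2, u_n + (h/2)·k2); k4 = f(x_n + h, u_n + h·k3); u_{n+1} = u_n + (h/6)·(k1 + 2k2 + 2k3 + k4).
x=0.000000, u=1.000000:
  k1 = f(0.000000, 1.000000) = 1.290000
  k2 = f(0.145000, 1.187050) = 1.553791
  k3 = f(0.145000, 1.225300) = 1.603133
  k4 = f(0.290000, 1.464909) = 1.979719
  u ← 1.000000 + (0.29/6)·(k1 + 2k2 + 2k3 + k4) = 1.463206
x=0.290000, u=1.463206:
  k1 = f(0.290000, 1.463206) = 1.977522
  k2 = f(0.435000, 1.749947) = 2.459902
  k3 = f(0.435000, 1.819892) = 2.550131
  k4 = f(0.580000, 2.202744) = 3.201487
  u ← 1.463206 + (0.29/6)·(k1 + 2k2 + 2k3 + k4) = 2.197828
u(0.58) ≈ 2.1978

2.1978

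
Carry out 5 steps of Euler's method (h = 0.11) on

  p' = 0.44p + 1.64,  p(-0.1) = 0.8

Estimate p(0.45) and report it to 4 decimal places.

2.0069

Euler: p_{n+1} = p_n + h·f(t_n, p_n).
t=-0.100000, p=0.800000: f=1.992000 → p ← 0.800000 + 0.11·1.992000 = 1.019120
t=0.010000, p=1.019120: f=2.088413 → p ← 1.019120 + 0.11·2.088413 = 1.248845
t=0.120000, p=1.248845: f=2.189492 → p ← 1.248845 + 0.11·2.189492 = 1.489690
t=0.230000, p=1.489690: f=2.295463 → p ← 1.489690 + 0.11·2.295463 = 1.742190
t=0.340000, p=1.742190: f=2.406564 → p ← 1.742190 + 0.11·2.406564 = 2.006913
p(0.45) ≈ 2.0069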